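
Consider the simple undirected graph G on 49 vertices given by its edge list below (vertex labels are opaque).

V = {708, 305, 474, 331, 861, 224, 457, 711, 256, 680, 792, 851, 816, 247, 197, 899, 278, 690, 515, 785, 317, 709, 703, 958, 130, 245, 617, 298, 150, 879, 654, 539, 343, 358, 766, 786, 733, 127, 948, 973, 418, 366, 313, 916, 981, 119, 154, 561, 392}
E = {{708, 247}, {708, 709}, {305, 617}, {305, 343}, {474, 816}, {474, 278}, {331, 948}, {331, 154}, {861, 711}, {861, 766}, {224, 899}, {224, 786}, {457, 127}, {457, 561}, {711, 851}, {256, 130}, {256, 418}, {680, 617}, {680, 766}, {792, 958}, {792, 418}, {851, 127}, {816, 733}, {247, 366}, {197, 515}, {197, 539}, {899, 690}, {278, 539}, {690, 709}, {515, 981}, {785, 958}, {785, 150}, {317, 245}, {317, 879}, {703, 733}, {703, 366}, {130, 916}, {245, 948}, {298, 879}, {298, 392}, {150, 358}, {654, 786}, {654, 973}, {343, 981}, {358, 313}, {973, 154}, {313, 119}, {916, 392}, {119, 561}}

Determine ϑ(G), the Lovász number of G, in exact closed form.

Vertex 313 has 2 neighbors: 358, 119.
Vertex 418 has 2 neighbors: 256, 792.
Vertex 331 has 2 neighbors: 948, 154.
N(703) = {733, 366}, |N(703)| = 2.
G on 49 vertices is 2-regular; connected 2-regular on 49 ⇒ C_{49}.
A has 25 distinct eigenvalues ≈ [2.0, 1.984, 1.935, 1.854, 1.743, 1.603, 1.437, 1.247, 1.037, 0.81, 0.569, 0.319, 0.064, -0.192, -0.445, -0.691, -0.925, -1.144, -1.345, -1.523, -1.676, -1.802, -1.898, -1.963, -1.996].
ϑ = −N·λ_min/(λ_max−λ_min) = −49·(-2*cos(pi/49))/(2−(-2*cos(pi/49))) = 49*cos(pi/49)/(cos(pi/49) + 1).
≈ 24.47480518 (to 8 d.p.).
α=24, χ(Ḡ)=25; ϑ=49*cos(pi/49)/(cos(pi/49) + 1) lies between (both strict).

49*cos(pi/49)/(cos(pi/49) + 1)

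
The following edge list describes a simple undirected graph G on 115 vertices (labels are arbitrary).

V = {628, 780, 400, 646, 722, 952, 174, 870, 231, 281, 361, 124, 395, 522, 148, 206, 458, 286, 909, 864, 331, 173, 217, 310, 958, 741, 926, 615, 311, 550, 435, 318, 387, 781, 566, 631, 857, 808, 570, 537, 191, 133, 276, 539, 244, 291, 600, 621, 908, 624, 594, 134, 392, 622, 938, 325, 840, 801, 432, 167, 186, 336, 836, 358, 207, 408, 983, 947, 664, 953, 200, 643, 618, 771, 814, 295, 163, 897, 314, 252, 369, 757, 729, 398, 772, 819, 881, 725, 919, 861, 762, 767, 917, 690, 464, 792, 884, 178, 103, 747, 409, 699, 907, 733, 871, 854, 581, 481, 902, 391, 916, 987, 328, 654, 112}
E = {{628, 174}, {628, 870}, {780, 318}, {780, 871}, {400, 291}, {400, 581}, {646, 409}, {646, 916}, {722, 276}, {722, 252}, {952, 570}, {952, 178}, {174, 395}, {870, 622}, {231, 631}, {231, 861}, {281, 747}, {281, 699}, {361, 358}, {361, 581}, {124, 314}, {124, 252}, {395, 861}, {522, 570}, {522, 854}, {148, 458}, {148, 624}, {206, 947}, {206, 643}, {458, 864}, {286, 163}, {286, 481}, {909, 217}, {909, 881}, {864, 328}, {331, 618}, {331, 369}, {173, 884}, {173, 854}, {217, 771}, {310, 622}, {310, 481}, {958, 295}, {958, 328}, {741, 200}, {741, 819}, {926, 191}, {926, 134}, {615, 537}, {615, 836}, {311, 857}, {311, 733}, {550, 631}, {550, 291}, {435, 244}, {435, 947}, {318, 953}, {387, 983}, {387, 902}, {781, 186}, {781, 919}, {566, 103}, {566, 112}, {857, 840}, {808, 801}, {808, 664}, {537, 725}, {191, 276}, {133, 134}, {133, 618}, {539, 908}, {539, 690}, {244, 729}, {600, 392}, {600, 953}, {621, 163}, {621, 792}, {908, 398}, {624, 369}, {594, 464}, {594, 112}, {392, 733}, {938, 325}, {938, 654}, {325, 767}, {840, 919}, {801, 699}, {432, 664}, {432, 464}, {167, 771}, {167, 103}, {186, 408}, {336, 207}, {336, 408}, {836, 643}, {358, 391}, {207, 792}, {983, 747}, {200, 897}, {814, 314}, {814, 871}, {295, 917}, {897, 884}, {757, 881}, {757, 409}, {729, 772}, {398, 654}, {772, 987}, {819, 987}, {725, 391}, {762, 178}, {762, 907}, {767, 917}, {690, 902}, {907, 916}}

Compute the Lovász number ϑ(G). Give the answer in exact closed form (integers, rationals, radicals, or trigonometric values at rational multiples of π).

Vertex 909 has 2 neighbors: 217, 881.
Vertex 916 has 2 neighbors: 646, 907.
deg(733) = 2; N(733) = {311, 392}.
N(318) = {780, 953}, |N(318)| = 2.
115-vertex 2-regular graph: a single 115-cycle (edge-transitive).
spec(A) ≈ [2.0, 1.997, 1.988, 1.973, 1.952, 1.926, 1.893, 1.856, 1.812, 1.763, 1.709, 1.65, 1.585, 1.516, 1.443, 1.365, 1.283, 1.198, 1.108, 1.016, 0.92, 0.822, 0.721, 0.618, 0.513, 0.407, 0.299, 0.191, 0.082, -0.027, -0.136, -0.245, -0.353, -0.46, -0.566, -0.67, -0.772, -0.871, -0.968, -1.062, -1.153, -1.241, -1.325, -1.405, -1.48, -1.551, -1.618, -1.68, -1.737, -1.788, -1.834, -1.875, -1.91, -1.94, -1.964, -1.981, -1.993, -1.999] (distinct, 3 d.p.).
ϑ = −N·λ_min/(λ_max−λ_min) = −115·(-2*cos(pi/115))/(2−(-2*cos(pi/115))) = 115*cos(pi/115)/(cos(pi/115) + 1).
Numerically 57.489270835.
α=57, χ(Ḡ)=58; ϑ=115*cos(pi/115)/(cos(pi/115) + 1) lies between (both strict).

115*cos(pi/115)/(cos(pi/115) + 1)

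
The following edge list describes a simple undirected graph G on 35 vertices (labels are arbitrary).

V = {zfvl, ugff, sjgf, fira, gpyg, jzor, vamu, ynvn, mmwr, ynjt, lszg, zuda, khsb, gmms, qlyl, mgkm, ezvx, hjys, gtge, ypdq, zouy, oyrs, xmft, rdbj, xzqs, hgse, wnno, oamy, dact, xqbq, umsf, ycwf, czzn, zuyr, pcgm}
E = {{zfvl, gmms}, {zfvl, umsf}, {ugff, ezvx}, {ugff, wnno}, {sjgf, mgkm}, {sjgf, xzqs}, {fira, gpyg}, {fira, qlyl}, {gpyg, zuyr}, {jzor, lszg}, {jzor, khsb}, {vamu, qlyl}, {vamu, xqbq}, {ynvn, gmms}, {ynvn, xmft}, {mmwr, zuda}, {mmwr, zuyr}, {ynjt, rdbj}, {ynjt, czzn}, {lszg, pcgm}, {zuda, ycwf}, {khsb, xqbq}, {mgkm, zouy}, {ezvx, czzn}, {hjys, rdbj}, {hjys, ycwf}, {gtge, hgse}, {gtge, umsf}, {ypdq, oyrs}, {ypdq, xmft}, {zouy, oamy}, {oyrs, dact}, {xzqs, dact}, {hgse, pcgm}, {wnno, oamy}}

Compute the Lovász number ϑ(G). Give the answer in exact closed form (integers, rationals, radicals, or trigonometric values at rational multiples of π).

Vertex jzor has 2 neighbors: lszg, khsb.
deg(lszg) = 2; N(lszg) = {jzor, pcgm}.
deg(qlyl) = 2; N(qlyl) = {fira, vamu}.
deg(fira) = 2; N(fira) = {gpyg, qlyl}.
2-regular, N=35; this is C_{35}, the 35-cycle.
spec(A) ≈ [2.0, 1.967859, 1.87247, 1.716898, 1.506143, 1.24698, 0.947737, 0.618034, 0.268467, -0.08973, -0.445042, -0.78605, -1.101794, -1.382125, -1.618034, -1.801938, -1.927926, -1.991949] (distinct, 6 d.p.).
Lovász: ϑ = −35(-2*cos(pi/35))/(2+-(-1)*2*cos(pi/35)) = 35*cos(pi/35)/(cos(pi/35) + 1).
≈ 17.46470403 (to 8 d.p.).
Check 17 ≤ 35*cos(pi/35)/(cos(pi/35) + 1) ≤ 18: both strict.

35*cos(pi/35)/(cos(pi/35) + 1)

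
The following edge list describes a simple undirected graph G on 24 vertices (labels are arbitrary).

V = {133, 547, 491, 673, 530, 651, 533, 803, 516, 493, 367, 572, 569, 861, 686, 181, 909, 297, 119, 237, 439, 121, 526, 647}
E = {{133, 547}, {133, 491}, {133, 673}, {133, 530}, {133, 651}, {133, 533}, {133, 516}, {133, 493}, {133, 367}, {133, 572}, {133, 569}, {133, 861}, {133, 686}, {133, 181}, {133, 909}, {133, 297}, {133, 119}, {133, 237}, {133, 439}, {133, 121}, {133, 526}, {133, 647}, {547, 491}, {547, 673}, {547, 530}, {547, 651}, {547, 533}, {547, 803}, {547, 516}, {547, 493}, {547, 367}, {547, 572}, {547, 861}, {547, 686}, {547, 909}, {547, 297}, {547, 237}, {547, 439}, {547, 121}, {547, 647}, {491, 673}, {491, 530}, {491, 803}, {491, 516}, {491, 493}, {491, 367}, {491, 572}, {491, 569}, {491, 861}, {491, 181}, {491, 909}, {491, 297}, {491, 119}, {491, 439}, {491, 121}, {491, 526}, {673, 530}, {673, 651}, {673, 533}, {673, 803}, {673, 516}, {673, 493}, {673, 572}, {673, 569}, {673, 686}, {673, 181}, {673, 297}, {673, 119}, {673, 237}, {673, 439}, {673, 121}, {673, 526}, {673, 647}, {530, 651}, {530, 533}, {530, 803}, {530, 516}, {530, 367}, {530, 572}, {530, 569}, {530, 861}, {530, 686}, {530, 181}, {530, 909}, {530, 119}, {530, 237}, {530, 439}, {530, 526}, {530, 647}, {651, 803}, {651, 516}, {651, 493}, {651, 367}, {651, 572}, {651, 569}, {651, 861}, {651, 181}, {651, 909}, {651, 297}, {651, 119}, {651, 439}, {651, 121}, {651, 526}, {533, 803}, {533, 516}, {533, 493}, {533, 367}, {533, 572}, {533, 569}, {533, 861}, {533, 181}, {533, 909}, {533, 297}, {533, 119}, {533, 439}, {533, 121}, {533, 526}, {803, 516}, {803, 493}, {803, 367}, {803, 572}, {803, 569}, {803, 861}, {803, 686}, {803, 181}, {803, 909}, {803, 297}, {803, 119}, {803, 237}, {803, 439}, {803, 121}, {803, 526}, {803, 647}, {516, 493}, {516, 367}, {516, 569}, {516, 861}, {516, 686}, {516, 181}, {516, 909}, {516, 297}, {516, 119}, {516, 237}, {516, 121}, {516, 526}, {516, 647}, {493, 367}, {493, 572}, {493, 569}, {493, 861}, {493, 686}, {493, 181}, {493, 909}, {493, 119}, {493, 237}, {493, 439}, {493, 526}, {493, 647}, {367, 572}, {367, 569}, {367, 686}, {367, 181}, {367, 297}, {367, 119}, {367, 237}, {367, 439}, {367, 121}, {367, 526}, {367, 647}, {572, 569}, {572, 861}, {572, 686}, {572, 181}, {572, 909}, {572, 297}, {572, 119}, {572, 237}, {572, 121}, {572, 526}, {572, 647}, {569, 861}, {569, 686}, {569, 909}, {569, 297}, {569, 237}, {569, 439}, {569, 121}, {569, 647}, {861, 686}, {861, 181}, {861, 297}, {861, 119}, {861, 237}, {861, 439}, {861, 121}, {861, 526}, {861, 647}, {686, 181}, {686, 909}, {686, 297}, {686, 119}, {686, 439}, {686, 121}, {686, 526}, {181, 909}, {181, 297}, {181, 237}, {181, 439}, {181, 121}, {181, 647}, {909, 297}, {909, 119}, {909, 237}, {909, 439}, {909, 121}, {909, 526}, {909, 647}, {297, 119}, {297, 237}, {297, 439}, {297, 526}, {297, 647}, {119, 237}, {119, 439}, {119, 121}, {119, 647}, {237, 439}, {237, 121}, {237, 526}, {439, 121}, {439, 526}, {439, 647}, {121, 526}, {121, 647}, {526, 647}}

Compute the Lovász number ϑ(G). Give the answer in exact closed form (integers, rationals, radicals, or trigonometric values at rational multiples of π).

6

N(526) = {133, 491, 673, 530, 651, 533, 803, 516, 493, 367, 572, 861, 686, 909, 297, 237, 439, 121, 647}, |N(526)| = 19.
Vertex 861 has 20 neighbors: 133, 547, 491, 530, 651, 533, 803, 516, 493, 572, 569, 686, 181, 297, 119, 237, 439, 121, 526, 647.
N(647) = {133, 547, 673, 530, 803, 516, 493, 367, 572, 569, 861, 181, 909, 297, 119, 439, 121, 526}, |N(647)| = 18.
N(516) = {133, 547, 491, 673, 530, 651, 533, 803, 493, 367, 569, 861, 686, 181, 909, 297, 119, 237, 121, 526, 647}, |N(516)| = 21.
K_{6,5,4,4,3,2} (perfect); ϑ(G) = α(G) = max{6,5,4,4,3,2} = 6.
ϑ(G) ≈ 6.00000.
α=6, χ(Ḡ)=6; ϑ=6 lies between (collapsed).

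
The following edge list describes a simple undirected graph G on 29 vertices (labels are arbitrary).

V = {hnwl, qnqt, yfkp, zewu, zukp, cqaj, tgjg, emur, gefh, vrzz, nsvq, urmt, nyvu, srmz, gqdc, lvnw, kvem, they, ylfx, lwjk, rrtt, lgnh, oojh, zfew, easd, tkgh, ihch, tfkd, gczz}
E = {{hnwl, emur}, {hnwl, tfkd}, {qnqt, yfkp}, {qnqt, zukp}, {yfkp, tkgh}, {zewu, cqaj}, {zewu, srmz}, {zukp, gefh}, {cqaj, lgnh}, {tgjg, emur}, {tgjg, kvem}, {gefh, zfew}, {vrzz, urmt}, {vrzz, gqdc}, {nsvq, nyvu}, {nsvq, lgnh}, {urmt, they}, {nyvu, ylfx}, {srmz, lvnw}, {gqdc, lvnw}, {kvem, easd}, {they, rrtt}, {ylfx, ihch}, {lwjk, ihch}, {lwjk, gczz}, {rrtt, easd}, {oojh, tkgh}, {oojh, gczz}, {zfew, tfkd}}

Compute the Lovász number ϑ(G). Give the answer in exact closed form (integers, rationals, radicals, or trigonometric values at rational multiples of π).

N(tkgh) = {yfkp, oojh}, |N(tkgh)| = 2.
N(zfew) = {gefh, tfkd}, |N(zfew)| = 2.
Vertex ylfx has 2 neighbors: nyvu, ihch.
N(easd) = {kvem, rrtt}, |N(easd)| = 2.
G on 29 vertices is 2-regular; the odd cycle C_{29}.
The 15 distinct eigenvalues: [2.0, 1.9532, 1.8152, 1.5922, 1.2948, 0.9368, 0.5351, 0.1083, -0.3236, -0.7403, -1.1224, -1.452, -1.7137, -1.8953, -1.9883].
−29·(-2*cos(pi/29)) / ((2)−(-2*cos(pi/29))) = 29*cos(pi/29)/(cos(pi/29) + 1) = ϑ(G).
= 14.45738… (decimal).
Lovász sandwich 14 ≤ 29*cos(pi/29)/(cos(pi/29) + 1) ≤ 15: both strict.

29*cos(pi/29)/(cos(pi/29) + 1)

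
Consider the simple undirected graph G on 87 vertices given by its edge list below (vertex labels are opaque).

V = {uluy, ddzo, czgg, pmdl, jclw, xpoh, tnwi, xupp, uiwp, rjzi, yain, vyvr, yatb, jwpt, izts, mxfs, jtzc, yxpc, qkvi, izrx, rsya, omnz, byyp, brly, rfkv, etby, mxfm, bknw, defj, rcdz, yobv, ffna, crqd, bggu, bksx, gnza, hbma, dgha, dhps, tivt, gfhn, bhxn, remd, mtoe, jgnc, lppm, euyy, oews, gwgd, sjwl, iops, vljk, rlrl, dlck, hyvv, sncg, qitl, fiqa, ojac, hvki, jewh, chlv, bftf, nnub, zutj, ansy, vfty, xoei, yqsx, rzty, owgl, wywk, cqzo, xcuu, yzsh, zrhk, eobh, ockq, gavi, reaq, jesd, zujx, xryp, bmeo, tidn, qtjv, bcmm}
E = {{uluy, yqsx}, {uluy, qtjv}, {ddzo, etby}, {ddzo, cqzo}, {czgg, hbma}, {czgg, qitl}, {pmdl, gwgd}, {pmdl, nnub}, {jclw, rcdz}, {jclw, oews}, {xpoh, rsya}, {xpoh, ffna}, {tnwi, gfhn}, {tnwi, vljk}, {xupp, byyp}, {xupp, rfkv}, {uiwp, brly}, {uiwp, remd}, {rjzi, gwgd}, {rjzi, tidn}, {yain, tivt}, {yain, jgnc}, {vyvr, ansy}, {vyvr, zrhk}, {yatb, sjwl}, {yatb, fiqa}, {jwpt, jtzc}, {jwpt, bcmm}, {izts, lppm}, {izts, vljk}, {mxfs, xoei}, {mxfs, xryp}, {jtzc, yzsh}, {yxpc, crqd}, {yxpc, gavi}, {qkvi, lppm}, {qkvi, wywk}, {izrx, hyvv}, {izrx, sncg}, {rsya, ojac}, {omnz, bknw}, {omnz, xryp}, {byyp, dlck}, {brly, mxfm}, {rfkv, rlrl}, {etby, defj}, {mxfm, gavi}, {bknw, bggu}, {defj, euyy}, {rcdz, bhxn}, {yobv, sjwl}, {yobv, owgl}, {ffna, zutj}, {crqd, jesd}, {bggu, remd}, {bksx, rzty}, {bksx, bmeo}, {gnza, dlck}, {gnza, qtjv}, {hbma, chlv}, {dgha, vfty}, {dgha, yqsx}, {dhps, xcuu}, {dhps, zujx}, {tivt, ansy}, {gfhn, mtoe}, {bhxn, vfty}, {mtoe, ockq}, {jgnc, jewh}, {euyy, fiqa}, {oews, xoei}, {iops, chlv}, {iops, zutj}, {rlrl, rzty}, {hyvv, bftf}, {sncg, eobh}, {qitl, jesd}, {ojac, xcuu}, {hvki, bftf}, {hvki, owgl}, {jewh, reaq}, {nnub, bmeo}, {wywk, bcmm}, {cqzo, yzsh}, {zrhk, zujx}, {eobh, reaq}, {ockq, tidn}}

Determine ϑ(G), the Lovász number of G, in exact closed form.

deg(yqsx) = 2; N(yqsx) = {uluy, dgha}.
N(omnz) = {bknw, xryp}, |N(omnz)| = 2.
Vertex jewh has 2 neighbors: jgnc, reaq.
Vertex yatb has 2 neighbors: sjwl, fiqa.
deg(v) = 2 for all v (|V|=87); a single 87-cycle (edge-transitive).
The 44 distinct eigenvalues: [2.0, 1.994786, 1.979173, 1.953241, 1.917126, 1.871016, 1.815151, 1.749823, 1.675372, 1.592186, 1.5007, 1.401389, 1.294773, 1.181406, 1.061879, 0.936817, 0.80687, 0.672717, 0.535057, 0.394607, 0.252099, 0.108278, -0.036108, -0.180306, -0.323564, -0.465135, -0.604281, -0.740276, -0.872412, -1.0, -1.122374, -1.238897, -1.34896, -1.451991, -1.547452, -1.634845, -1.713714, -1.78365, -1.844286, -1.895306, -1.936446, -1.96749, -1.988276, -1.998696].
Lovász (edge-transitive): ϑ = −87·(-2*cos(pi/87))/((2)−(-2*cos(pi/87))) = 87*cos(pi/87)/(cos(pi/87) + 1).
Numerically 43.485816.
Check 43 ≤ 87*cos(pi/87)/(cos(pi/87) + 1) ≤ 44: both strict.

87*cos(pi/87)/(cos(pi/87) + 1)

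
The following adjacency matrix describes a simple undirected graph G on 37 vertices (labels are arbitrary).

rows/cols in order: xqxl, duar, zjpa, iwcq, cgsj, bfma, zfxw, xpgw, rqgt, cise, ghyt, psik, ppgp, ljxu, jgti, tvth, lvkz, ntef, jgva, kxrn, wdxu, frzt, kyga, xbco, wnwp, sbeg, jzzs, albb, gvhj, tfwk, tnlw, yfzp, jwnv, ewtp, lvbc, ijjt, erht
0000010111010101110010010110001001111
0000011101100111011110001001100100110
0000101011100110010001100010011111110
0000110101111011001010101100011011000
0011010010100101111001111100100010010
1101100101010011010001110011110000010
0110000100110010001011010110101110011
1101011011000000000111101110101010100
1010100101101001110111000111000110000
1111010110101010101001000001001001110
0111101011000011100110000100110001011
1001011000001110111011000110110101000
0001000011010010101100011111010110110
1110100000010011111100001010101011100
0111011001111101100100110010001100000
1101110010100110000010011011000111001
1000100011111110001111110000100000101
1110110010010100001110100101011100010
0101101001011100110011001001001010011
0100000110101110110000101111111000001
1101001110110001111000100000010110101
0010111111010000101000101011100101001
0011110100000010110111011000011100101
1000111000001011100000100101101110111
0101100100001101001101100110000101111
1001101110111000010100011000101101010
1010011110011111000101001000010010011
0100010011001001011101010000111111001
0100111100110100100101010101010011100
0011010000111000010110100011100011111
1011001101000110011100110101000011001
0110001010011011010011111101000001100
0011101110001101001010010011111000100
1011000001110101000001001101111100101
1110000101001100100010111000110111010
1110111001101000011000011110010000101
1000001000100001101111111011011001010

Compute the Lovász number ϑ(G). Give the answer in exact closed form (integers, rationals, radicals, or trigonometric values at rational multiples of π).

sqrt(37)

N(albb) = {duar, bfma, rqgt, cise, ppgp, tvth, ntef, jgva, kxrn, frzt, xbco, gvhj, tfwk, tnlw, yfzp, jwnv, ewtp, erht}, |N(albb)| = 18.
Vertex cgsj has 18 neighbors: zjpa, iwcq, bfma, rqgt, ghyt, ljxu, tvth, lvkz, ntef, jgva, frzt, kyga, xbco, wnwp, sbeg, gvhj, jwnv, ijjt.
N(erht) = {xqxl, zfxw, ghyt, tvth, lvkz, jgva, kxrn, wdxu, frzt, kyga, xbco, wnwp, jzzs, albb, tfwk, tnlw, ewtp, ijjt}, |N(erht)| = 18.
deg(duar) = 18; N(duar) = {bfma, zfxw, xpgw, cise, ghyt, ljxu, jgti, tvth, ntef, jgva, kxrn, wdxu, wnwp, albb, gvhj, yfzp, lvbc, ijjt}.
Regular of degree 18 on 37 vertices: SR(37,18,8,9) — a Paley graph.
Distinct eigenvalues (to 4 d.p.): [18.0, 2.5414, -3.5414].
Lovász: ϑ = −37(-sqrt(37)/2 - 1/2)/(18+-(-sqrt(37)/2 - 1/2)) = sqrt(37).
≈ 6.082763 (to 6 d.p.).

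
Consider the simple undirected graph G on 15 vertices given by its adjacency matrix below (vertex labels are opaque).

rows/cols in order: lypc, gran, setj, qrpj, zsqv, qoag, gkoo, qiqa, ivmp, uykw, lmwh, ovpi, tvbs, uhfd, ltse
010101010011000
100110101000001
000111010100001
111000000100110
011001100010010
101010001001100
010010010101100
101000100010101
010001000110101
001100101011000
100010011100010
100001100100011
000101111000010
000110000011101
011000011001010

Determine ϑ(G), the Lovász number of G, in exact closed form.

Vertex setj has 6 neighbors: qrpj, zsqv, qoag, qiqa, uykw, ltse.
Vertex ivmp has 6 neighbors: gran, qoag, uykw, lmwh, tvbs, ltse.
N(gkoo) = {gran, zsqv, qiqa, uykw, ovpi, tvbs}, |N(gkoo)| = 6.
Vertex ovpi has 6 neighbors: lypc, qoag, gkoo, uykw, uhfd, ltse.
6-regular, N=15; Kneser K(6,2) on C(6,2)=15 vertices.
Distinct eigenvalues (to 4 d.p.): [6.0, 1.0, -3.0].
λ_max=6, λ_min=-3; ϑ = −15·λ_min/(λ_max−λ_min) = 5.
ϑ(G) ≈ 5.00000000.

5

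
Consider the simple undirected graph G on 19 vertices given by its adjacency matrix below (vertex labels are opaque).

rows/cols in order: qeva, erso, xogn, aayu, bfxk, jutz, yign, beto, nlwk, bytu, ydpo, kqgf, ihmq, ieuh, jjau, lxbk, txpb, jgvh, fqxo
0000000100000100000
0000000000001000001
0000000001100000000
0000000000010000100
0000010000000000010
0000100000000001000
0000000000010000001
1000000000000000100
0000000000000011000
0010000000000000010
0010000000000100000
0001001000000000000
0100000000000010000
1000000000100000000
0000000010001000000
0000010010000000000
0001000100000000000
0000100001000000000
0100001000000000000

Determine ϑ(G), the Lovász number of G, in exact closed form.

19*cos(pi/19)/(cos(pi/19) + 1)

deg(nlwk) = 2; N(nlwk) = {jjau, lxbk}.
deg(aayu) = 2; N(aayu) = {kqgf, txpb}.
N(kqgf) = {aayu, yign}, |N(kqgf)| = 2.
deg(qeva) = 2; N(qeva) = {beto, ieuh}.
Every vertex has degree 2 (N=19); this is C_{19}, the 19-cycle.
Distinct eigenvalues (to 4 d.p.): [2.0, 1.8916, 1.5783, 1.0939, 0.491, -0.1652, -0.8034, -1.3546, -1.7589, -1.9727].
−19·(-2*cos(pi/19)) / ((2)−(-2*cos(pi/19))) = 19*cos(pi/19)/(cos(pi/19) + 1) = ϑ(G).
ϑ(G) ≈ 9.434771374.
9 ≤ 19*cos(pi/19)/(cos(pi/19) + 1) ≤ 10: both strict.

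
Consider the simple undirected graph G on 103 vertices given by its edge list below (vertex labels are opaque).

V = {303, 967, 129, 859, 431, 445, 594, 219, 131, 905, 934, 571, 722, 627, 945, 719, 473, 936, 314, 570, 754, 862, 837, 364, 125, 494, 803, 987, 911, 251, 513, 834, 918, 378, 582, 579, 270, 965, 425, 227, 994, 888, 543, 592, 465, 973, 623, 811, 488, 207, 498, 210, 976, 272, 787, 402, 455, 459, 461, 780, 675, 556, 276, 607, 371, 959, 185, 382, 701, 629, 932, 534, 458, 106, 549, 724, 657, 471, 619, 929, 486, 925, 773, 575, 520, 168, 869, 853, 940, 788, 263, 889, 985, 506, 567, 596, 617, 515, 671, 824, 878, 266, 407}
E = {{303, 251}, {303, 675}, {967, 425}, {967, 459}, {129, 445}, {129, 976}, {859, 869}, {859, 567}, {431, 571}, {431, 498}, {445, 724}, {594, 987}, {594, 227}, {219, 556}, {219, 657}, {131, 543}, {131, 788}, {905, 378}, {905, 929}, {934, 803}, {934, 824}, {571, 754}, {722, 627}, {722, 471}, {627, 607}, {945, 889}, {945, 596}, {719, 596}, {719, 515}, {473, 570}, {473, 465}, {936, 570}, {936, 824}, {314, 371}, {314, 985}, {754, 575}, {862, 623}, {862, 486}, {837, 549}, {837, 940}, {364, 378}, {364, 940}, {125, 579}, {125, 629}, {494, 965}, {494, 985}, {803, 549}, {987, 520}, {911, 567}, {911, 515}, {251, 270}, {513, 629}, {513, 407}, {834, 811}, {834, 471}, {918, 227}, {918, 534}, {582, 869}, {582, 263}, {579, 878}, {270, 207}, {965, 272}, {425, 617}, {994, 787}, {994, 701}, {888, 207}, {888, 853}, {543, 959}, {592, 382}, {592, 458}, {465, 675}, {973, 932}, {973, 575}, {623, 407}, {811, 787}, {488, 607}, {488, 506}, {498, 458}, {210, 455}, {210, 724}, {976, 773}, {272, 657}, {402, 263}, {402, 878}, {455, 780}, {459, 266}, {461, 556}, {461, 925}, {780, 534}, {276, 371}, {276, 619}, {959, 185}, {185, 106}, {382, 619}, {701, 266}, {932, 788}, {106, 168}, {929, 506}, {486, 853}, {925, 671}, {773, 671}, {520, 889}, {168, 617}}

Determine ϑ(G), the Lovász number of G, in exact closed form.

Vertex 461 has 2 neighbors: 556, 925.
N(911) = {567, 515}, |N(911)| = 2.
Vertex 853 has 2 neighbors: 888, 486.
deg(207) = 2; N(207) = {270, 888}.
2-regular, N=103; connected 2-regular on 103 ⇒ C_{103}.
Distinct eigenvalues (to 5 d.p.): [2.0, 1.99628, 1.98513, 1.9666, 1.94076, 1.90769, 1.86752, 1.82041, 1.76653, 1.70608, 1.63928, 1.56638, 1.48765, 1.40339, 1.31391, 1.21954, 1.12063, 1.01756, 0.9107, 0.80045, 0.68722, 0.57144, 0.45353, 0.33394, 0.2131, 0.09147, -0.0305, -0.15236, -0.27365, -0.39392, -0.51273, -0.62963, -0.74418, -0.85597, -0.96458, -1.06959, -1.17063, -1.26731, -1.35928, -1.44619, -1.52772, -1.60357, -1.67345, -1.73711, -1.79431, -1.84483, -1.88849, -1.92512, -1.95459, -1.97679, -1.99163, -1.99907].
λ_max=2, λ_min=-2*cos(pi/103); ϑ = −103·λ_min/(λ_max−λ_min) = 103*cos(pi/103)/(cos(pi/103) + 1).
Numerically 51.488020467.
Lovász sandwich 51 ≤ 103*cos(pi/103)/(cos(pi/103) + 1) ≤ 52: both strict.

103*cos(pi/103)/(cos(pi/103) + 1)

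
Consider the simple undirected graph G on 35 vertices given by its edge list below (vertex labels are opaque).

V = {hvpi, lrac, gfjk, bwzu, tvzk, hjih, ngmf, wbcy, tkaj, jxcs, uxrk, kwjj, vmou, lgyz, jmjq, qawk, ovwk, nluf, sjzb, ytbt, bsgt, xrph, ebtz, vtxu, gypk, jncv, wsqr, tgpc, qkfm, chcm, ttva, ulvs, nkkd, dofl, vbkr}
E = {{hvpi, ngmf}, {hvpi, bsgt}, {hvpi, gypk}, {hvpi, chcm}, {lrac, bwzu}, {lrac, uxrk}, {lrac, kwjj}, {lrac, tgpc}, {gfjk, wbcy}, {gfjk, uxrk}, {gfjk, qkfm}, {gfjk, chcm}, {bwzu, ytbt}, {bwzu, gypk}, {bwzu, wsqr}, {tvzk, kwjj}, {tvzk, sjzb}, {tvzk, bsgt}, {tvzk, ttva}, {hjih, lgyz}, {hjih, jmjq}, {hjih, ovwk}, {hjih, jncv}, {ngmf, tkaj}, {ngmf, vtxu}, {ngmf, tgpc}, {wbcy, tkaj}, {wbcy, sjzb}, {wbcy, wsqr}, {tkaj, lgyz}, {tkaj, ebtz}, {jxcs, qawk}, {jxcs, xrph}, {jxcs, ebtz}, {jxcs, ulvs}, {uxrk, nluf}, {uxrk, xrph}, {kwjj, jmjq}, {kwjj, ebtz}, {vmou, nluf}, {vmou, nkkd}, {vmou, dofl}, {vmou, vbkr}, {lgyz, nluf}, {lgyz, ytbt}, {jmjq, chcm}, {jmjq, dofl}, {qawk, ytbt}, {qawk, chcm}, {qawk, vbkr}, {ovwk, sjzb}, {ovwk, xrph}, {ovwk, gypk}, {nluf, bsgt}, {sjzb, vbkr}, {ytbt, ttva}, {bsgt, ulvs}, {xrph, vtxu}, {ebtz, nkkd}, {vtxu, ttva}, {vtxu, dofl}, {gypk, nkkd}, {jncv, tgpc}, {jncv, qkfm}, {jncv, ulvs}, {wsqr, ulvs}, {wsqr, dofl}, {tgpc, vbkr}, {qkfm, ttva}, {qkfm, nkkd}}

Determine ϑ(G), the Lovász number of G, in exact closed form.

15

deg(tgpc) = 4; N(tgpc) = {lrac, ngmf, jncv, vbkr}.
deg(wbcy) = 4; N(wbcy) = {gfjk, tkaj, sjzb, wsqr}.
Vertex kwjj has 4 neighbors: lrac, tvzk, jmjq, ebtz.
deg(ulvs) = 4; N(ulvs) = {jxcs, bsgt, jncv, wsqr}.
Every vertex has degree 4 (N=35); Kneser K(7,3) on C(7,3)=35 vertices.
spec(A) ≈ [4.0, 2.0, -1.0, -3.0] (distinct, 6 d.p.).
With N=35: ϑ(G) = 35·(-1*(-3))/(4−(-3)) = 15.
= 15.000000000… (decimal).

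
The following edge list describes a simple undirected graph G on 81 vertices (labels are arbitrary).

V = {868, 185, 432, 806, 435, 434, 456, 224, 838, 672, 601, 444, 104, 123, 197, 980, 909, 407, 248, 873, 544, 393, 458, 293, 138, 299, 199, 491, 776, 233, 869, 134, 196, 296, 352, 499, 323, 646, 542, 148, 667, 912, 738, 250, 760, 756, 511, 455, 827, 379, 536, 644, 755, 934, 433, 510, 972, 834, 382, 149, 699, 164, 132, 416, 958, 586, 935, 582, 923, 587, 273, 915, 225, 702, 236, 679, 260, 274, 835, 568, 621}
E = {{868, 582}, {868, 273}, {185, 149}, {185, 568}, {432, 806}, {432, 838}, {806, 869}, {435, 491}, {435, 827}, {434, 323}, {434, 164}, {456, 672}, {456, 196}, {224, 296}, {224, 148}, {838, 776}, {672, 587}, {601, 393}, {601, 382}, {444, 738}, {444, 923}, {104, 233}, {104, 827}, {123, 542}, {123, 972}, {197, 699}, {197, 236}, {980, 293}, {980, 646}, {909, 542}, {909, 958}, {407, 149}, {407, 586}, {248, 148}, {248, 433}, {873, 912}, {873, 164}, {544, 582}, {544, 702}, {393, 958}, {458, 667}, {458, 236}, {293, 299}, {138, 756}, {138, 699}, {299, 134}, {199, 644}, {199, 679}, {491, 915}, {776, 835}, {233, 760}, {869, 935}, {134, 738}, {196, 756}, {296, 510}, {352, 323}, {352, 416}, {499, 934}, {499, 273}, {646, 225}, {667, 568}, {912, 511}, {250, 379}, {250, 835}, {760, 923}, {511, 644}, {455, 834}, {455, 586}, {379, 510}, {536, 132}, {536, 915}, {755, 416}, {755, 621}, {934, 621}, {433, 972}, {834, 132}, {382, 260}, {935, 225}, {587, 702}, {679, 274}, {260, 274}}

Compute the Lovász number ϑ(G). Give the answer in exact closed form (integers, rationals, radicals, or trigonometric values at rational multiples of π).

81*cos(pi/81)/(cos(pi/81) + 1)

Vertex 582 has 2 neighbors: 868, 544.
N(935) = {869, 225}, |N(935)| = 2.
deg(393) = 2; N(393) = {601, 958}.
deg(915) = 2; N(915) = {491, 536}.
2-regular, N=81; this is C_{81}, the 81-cycle.
spec(A) ≈ [2.0, 1.994, 1.976, 1.946, 1.904, 1.851, 1.787, 1.712, 1.627, 1.532, 1.428, 1.315, 1.194, 1.066, 0.932, 0.792, 0.647, 0.499, 0.347, 0.194, 0.039, -0.116, -0.271, -0.423, -0.574, -0.72, -0.863, -1.0, -1.131, -1.256, -1.372, -1.481, -1.581, -1.671, -1.751, -1.821, -1.879, -1.927, -1.963, -1.986, -1.998] (distinct, 3 d.p.).
Lovász (edge-transitive): ϑ = −81·(-2*cos(pi/81))/((2)−(-2*cos(pi/81))) = 81*cos(pi/81)/(cos(pi/81) + 1).
ϑ(G) ≈ 40.484765310.
Lovász sandwich 40 ≤ 81*cos(pi/81)/(cos(pi/81) + 1) ≤ 41: both strict.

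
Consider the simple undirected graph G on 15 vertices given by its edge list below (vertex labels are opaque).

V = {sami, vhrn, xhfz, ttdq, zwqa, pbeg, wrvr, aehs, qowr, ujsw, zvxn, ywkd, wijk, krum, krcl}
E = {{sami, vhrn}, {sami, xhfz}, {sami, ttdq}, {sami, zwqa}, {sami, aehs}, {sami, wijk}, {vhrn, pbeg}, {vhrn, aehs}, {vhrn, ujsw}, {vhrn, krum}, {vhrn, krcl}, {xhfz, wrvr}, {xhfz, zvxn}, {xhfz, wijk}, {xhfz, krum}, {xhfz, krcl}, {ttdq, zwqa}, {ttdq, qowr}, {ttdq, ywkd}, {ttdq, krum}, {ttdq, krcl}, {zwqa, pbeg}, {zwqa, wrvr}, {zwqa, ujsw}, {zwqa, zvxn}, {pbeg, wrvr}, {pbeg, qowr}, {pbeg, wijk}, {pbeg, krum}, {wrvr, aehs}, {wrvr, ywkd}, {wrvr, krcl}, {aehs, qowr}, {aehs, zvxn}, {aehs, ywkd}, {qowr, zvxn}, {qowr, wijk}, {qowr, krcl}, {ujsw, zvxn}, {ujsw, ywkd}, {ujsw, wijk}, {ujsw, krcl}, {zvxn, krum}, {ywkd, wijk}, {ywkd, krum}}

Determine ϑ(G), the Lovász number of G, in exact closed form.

5

Vertex qowr has 6 neighbors: ttdq, pbeg, aehs, zvxn, wijk, krcl.
N(wijk) = {sami, xhfz, pbeg, qowr, ujsw, ywkd}, |N(wijk)| = 6.
deg(zvxn) = 6; N(zvxn) = {xhfz, zwqa, aehs, qowr, ujsw, krum}.
deg(vhrn) = 6; N(vhrn) = {sami, pbeg, aehs, ujsw, krum, krcl}.
Regular of degree 6 on 15 vertices: this is K(6,2), the Kneser graph.
A has 3 distinct eigenvalues ≈ [6.0, 1.0, -3.0].
−15·(-3) / ((6)−(-3)) = 5 = ϑ(G).
Numerically 5.00000.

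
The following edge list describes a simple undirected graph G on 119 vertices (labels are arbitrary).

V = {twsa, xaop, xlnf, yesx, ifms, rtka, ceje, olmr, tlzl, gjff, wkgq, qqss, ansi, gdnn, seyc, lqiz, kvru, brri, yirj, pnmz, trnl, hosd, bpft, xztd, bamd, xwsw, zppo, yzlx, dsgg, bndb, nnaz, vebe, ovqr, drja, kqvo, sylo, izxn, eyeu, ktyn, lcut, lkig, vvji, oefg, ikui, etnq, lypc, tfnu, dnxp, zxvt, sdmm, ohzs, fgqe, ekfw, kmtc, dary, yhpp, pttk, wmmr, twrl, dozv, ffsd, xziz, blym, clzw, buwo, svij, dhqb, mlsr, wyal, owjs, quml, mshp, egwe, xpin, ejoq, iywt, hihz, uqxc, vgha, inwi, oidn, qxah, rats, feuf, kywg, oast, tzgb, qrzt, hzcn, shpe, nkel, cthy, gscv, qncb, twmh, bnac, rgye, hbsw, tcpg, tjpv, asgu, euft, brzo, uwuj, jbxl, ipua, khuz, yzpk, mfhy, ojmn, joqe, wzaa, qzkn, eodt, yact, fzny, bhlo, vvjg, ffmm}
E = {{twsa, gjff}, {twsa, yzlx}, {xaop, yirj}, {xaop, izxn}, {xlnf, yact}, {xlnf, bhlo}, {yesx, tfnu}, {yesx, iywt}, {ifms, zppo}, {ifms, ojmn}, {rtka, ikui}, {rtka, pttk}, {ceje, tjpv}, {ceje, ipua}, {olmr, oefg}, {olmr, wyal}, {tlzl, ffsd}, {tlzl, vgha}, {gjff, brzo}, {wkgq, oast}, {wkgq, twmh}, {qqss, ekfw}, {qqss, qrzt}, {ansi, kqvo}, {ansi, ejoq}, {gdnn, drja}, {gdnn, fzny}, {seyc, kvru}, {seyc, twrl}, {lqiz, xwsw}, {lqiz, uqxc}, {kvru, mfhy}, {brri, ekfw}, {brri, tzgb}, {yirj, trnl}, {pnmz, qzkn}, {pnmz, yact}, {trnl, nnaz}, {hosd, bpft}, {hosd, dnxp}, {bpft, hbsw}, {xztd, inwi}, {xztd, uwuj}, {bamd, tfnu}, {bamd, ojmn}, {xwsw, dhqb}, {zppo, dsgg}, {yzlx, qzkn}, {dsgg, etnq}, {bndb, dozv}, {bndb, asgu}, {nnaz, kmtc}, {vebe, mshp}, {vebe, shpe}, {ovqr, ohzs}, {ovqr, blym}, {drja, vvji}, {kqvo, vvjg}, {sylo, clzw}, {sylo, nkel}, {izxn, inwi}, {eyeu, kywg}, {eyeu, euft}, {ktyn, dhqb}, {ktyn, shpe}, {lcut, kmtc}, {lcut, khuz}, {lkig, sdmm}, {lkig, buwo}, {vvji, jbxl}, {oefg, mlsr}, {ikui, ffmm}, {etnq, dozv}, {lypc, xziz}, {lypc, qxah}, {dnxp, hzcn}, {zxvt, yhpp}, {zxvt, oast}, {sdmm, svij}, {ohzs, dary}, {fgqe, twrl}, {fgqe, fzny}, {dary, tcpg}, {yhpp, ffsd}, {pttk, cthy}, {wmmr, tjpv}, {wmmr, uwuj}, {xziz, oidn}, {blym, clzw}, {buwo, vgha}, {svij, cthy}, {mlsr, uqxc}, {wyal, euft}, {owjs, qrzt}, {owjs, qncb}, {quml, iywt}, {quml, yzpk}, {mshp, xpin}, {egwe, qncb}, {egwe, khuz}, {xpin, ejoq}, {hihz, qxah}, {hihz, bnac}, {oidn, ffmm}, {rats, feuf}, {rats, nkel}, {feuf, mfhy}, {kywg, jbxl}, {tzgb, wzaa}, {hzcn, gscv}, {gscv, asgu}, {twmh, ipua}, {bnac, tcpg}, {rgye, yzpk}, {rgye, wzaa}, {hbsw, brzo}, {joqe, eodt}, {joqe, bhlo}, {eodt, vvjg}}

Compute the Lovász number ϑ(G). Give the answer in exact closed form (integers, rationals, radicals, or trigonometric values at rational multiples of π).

119*cos(pi/119)/(cos(pi/119) + 1)

N(qrzt) = {qqss, owjs}, |N(qrzt)| = 2.
Vertex fzny has 2 neighbors: gdnn, fgqe.
deg(seyc) = 2; N(seyc) = {kvru, twrl}.
Vertex ffmm has 2 neighbors: ikui, oidn.
Every vertex has degree 2 (N=119); the odd cycle C_{119}.
A has 60 distinct eigenvalues ≈ [2.0, 1.997, 1.989, 1.975, 1.956, 1.931, 1.9, 1.865, 1.824, 1.778, 1.728, 1.672, 1.612, 1.547, 1.478, 1.405, 1.328, 1.247, 1.163, 1.075, 0.985, 0.891, 0.796, 0.698, 0.598, 0.496, 0.393, 0.289, 0.185, 0.079, -0.026, -0.132, -0.237, -0.342, -0.445, -0.547, -0.648, -0.747, -0.844, -0.938, -1.03, -1.119, -1.205, -1.288, -1.367, -1.442, -1.513, -1.58, -1.642, -1.7, -1.754, -1.802, -1.845, -1.883, -1.916, -1.944, -1.966, -1.983, -1.994, -1.999].
With N=119: ϑ(G) = 119·(-(-1)*2*cos(pi/119))/(2−(-2*cos(pi/119))) = 119*cos(pi/119)/(cos(pi/119) + 1).
≈ 59.489632 (to 6 d.p.).
Lovász sandwich 59 ≤ 119*cos(pi/119)/(cos(pi/119) + 1) ≤ 60: both strict.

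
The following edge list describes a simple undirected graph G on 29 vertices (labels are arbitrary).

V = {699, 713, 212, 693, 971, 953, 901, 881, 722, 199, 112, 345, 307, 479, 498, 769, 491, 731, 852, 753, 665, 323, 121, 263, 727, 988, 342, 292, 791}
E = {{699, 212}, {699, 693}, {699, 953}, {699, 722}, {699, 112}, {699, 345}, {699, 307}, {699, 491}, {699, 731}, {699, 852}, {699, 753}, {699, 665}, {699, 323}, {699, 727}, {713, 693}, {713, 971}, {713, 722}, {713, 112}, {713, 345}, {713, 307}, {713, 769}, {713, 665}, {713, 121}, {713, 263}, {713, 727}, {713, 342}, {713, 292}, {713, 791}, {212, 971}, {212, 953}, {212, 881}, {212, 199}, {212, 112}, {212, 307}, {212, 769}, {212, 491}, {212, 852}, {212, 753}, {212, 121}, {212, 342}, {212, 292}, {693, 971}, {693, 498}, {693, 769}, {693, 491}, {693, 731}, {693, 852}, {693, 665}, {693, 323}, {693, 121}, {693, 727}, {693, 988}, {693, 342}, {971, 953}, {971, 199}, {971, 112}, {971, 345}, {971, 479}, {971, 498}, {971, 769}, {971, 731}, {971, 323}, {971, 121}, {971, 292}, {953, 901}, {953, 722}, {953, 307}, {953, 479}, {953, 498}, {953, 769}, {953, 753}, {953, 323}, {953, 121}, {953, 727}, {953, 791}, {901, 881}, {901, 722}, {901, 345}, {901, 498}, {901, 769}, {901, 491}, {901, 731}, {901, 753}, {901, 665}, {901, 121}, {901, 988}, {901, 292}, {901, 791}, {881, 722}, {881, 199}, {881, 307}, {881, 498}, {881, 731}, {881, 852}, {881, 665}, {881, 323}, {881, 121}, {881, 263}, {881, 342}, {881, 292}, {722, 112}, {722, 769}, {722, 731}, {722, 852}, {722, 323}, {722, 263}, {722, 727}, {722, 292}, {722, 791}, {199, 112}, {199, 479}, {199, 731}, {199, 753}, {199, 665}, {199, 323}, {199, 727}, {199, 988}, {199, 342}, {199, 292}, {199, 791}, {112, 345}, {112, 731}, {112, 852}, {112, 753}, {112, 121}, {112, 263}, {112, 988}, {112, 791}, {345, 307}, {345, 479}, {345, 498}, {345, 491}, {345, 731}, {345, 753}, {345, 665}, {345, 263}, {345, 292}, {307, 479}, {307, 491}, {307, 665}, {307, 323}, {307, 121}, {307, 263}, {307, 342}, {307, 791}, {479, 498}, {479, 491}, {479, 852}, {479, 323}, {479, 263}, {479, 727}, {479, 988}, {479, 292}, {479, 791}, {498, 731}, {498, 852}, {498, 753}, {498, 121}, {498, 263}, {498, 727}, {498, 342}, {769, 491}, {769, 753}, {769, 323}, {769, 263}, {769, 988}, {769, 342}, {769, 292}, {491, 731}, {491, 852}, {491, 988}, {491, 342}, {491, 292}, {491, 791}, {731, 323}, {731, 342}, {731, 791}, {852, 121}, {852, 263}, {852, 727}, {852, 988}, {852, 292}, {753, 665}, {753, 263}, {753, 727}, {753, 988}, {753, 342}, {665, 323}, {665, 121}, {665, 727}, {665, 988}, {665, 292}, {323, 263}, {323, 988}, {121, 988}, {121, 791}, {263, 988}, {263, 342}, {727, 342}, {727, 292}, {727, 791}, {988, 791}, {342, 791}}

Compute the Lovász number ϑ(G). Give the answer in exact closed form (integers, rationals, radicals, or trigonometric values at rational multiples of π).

sqrt(29)

Vertex 713 has 14 neighbors: 693, 971, 722, 112, 345, 307, 769, 665, 121, 263, 727, 342, 292, 791.
N(307) = {699, 713, 212, 953, 881, 345, 479, 491, 665, 323, 121, 263, 342, 791}, |N(307)| = 14.
deg(971) = 14; N(971) = {713, 212, 693, 953, 199, 112, 345, 479, 498, 769, 731, 323, 121, 292}.
deg(881) = 14; N(881) = {212, 901, 722, 199, 307, 498, 731, 852, 665, 323, 121, 263, 342, 292}.
29-vertex 14-regular graph: SR(29,14,6,7) — a Paley graph.
spec(A) ≈ [14.0, 2.19258, -3.19258] (distinct, 5 d.p.).
−29·(-sqrt(29)/2 - 1/2) / ((14)−(-sqrt(29)/2 - 1/2)) = sqrt(29) = ϑ(G).
ϑ(G) ≈ 5.38516.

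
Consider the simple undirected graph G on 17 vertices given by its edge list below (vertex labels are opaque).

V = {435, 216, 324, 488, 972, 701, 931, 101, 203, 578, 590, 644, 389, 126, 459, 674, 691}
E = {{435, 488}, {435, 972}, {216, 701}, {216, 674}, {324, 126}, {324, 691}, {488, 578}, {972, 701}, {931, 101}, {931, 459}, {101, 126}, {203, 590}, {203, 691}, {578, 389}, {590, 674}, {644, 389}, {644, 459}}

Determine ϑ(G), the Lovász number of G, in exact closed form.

17*cos(pi/17)/(cos(pi/17) + 1)

N(590) = {203, 674}, |N(590)| = 2.
Vertex 972 has 2 neighbors: 435, 701.
deg(389) = 2; N(389) = {578, 644}.
Vertex 488 has 2 neighbors: 435, 578.
Every vertex has degree 2 (N=17); a single 17-cycle (edge-transitive).
The 9 distinct eigenvalues: [2.0, 1.865, 1.478, 0.891, 0.185, -0.547, -1.205, -1.7, -1.966].
Lovász (edge-transitive): ϑ = −17·(-2*cos(pi/17))/((2)−(-2*cos(pi/17))) = 17*cos(pi/17)/(cos(pi/17) + 1).
ϑ(G) ≈ 8.4270.
Sandwich: α(G)=8 ≤ ϑ(G)=17*cos(pi/17)/(cos(pi/17) + 1) ≤ χ(Ḡ)=9 (both strict).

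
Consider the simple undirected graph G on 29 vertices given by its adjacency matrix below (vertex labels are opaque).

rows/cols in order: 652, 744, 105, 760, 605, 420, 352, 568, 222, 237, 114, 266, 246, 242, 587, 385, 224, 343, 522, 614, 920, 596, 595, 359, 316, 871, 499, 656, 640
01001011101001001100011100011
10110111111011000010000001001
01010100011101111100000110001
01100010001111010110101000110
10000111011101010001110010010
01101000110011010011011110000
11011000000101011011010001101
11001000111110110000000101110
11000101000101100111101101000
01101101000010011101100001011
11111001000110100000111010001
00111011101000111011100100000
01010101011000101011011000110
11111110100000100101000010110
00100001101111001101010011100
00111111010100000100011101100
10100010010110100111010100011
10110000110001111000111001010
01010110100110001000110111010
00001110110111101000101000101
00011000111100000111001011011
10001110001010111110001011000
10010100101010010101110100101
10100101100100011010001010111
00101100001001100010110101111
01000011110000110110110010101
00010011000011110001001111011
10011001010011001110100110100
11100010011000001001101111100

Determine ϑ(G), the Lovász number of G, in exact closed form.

deg(316) = 14; N(316) = {105, 605, 420, 114, 242, 587, 522, 920, 596, 359, 871, 499, 656, 640}.
N(246) = {744, 760, 420, 568, 237, 114, 587, 224, 522, 614, 596, 595, 499, 656}, |N(246)| = 14.
N(222) = {652, 744, 420, 568, 266, 242, 587, 343, 522, 614, 920, 595, 359, 871}, |N(222)| = 14.
deg(385) = 14; N(385) = {105, 760, 605, 420, 352, 568, 237, 266, 343, 596, 595, 359, 871, 499}.
Every vertex has degree 14 (N=29); strongly regular (29,14,6,7).
The 3 distinct eigenvalues: [14.0, 2.1926, -3.1926].
Lovász (edge-transitive): ϑ = −29·(-sqrt(29)/2 - 1/2)/((14)−(-sqrt(29)/2 - 1/2)) = sqrt(29).
Numerically 5.385164807.

sqrt(29)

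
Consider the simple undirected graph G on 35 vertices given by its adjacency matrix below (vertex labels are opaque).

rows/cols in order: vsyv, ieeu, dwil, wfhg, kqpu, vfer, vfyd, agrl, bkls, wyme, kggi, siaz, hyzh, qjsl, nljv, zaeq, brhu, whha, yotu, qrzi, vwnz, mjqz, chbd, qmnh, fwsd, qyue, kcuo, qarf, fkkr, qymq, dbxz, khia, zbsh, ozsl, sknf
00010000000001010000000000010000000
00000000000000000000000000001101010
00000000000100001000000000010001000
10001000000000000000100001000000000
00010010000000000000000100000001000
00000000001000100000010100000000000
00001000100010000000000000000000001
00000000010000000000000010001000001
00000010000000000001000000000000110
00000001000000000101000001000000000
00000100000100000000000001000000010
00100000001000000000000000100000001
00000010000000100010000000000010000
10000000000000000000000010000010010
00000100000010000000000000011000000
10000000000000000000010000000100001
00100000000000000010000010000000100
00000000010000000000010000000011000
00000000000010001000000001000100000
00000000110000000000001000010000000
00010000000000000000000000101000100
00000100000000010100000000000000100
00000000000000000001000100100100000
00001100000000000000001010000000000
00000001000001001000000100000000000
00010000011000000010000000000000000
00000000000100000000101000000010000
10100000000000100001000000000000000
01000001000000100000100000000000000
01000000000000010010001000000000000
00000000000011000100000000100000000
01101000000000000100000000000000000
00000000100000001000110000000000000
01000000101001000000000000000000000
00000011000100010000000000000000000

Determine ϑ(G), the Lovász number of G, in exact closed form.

15

N(mjqz) = {vfer, zaeq, whha, zbsh}, |N(mjqz)| = 4.
Vertex qarf has 4 neighbors: vsyv, dwil, nljv, qrzi.
deg(whha) = 4; N(whha) = {wyme, mjqz, dbxz, khia}.
Vertex fwsd has 4 neighbors: agrl, qjsl, brhu, qmnh.
G on 35 vertices is 4-regular; Kneser-type, 3-subsets of [7].
spec(A) ≈ [4.0, 2.0, -1.0, -3.0] (distinct, 4 d.p.).
Lovász: ϑ = −35(-3)/(4+-1*(-3)) = 15.
= 15.00000… (decimal).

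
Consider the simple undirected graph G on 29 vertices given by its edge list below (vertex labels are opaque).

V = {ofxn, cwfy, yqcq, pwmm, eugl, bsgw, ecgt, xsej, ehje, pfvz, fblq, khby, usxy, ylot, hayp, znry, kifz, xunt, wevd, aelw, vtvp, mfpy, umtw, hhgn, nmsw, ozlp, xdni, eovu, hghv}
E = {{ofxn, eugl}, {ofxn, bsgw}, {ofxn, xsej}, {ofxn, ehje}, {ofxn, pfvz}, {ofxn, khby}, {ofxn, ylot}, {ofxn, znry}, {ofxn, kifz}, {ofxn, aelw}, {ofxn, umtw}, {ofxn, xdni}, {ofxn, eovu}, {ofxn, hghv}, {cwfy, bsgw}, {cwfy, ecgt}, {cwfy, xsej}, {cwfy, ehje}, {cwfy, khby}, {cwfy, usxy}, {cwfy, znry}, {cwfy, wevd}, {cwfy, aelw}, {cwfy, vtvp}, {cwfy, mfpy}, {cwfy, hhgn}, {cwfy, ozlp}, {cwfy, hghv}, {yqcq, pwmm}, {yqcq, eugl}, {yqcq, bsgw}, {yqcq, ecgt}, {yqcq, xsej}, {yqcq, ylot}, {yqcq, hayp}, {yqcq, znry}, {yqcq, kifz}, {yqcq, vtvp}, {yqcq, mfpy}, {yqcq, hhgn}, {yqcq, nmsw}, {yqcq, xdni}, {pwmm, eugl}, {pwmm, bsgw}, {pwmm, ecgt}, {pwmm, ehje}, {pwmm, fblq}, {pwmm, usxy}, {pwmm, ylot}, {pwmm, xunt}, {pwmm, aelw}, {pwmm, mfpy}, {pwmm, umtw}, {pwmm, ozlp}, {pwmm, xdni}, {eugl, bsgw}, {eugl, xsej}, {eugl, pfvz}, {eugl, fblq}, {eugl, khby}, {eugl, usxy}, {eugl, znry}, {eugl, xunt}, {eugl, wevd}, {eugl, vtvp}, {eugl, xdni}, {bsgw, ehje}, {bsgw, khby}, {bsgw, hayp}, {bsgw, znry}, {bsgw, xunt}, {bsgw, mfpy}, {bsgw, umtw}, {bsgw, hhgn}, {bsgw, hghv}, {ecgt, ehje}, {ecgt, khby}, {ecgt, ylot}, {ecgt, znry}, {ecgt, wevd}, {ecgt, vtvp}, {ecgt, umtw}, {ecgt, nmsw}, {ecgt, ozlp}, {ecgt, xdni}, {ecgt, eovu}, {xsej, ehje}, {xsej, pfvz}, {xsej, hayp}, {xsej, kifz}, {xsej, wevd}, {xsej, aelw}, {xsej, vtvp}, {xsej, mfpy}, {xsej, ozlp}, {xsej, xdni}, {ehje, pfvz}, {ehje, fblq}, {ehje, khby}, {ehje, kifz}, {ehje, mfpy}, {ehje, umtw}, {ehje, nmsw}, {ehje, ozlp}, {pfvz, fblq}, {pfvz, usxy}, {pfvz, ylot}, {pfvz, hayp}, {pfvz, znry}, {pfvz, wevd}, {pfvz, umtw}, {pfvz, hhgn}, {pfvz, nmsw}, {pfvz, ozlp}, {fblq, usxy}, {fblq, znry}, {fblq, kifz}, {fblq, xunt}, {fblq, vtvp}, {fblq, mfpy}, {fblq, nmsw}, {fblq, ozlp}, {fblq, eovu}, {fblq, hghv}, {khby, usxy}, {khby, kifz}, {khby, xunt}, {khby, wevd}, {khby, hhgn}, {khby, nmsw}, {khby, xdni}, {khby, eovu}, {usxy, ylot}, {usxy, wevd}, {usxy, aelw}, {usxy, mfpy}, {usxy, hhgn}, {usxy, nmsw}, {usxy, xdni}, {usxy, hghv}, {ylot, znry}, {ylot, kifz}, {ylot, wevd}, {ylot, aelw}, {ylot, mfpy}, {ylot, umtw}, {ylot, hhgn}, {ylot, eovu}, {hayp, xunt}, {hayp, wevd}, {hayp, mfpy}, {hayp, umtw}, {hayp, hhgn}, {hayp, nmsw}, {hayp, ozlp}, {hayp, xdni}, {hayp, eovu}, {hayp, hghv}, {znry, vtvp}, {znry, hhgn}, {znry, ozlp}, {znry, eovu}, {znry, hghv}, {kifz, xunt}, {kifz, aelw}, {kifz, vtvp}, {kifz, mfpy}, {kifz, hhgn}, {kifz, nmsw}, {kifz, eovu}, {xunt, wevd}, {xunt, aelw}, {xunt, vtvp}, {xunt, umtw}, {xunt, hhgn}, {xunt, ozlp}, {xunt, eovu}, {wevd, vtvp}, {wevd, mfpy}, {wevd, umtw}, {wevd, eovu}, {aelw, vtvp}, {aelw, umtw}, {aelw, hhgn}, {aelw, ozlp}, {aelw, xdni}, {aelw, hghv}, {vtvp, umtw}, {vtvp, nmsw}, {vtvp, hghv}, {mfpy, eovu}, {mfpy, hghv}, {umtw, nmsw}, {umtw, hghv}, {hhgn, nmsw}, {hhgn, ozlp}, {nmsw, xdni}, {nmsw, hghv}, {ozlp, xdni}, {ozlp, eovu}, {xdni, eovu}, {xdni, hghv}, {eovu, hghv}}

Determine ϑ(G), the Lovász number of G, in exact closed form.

sqrt(29)

Vertex hhgn has 14 neighbors: cwfy, yqcq, bsgw, pfvz, khby, usxy, ylot, hayp, znry, kifz, xunt, aelw, nmsw, ozlp.
Vertex aelw has 14 neighbors: ofxn, cwfy, pwmm, xsej, usxy, ylot, kifz, xunt, vtvp, umtw, hhgn, ozlp, xdni, hghv.
deg(fblq) = 14; N(fblq) = {pwmm, eugl, ehje, pfvz, usxy, znry, kifz, xunt, vtvp, mfpy, nmsw, ozlp, eovu, hghv}.
deg(wevd) = 14; N(wevd) = {cwfy, eugl, ecgt, xsej, pfvz, khby, usxy, ylot, hayp, xunt, vtvp, mfpy, umtw, eovu}.
14-regular, N=29; SR(29,14,6,7) — a Paley graph.
A has 3 distinct eigenvalues ≈ [14.0, 2.1926, -3.1926].
Lovász: ϑ = −29(-sqrt(29)/2 - 1/2)/(14+-(-sqrt(29)/2 - 1/2)) = sqrt(29).
ϑ(G) ≈ 5.38516.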